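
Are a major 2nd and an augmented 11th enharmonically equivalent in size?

A major second is 2 semitones but an augmented eleventh is 18 semitones — different sizes.

No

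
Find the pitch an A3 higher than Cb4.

E4

The third takes the letter from C up to E.
Moving 5 semitones up from Cb4 (the size of an augmented third) reaches E4.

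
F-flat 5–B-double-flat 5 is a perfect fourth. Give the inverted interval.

P5

The rule of nine gives the new number: 9 − 4 = 5, so a fourth becomes a fifth.
And perfect stays perfect under inversion, so we get a perfect fifth.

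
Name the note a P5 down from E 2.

Five letter names down from E: A.
Moving 7 semitones down from E2 (the size of a perfect fifth) reaches A1.

A 1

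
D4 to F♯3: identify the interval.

Descending from D4 to F#3 is the same interval as ascending F#3 to D4.
F to D spans six letter names (F-G-A-B-C-D) — that makes it a sixth of some quality.
F#3 to D4 is 8 semitones, a half step short of the major sixth (9), so this is minor.

minor sixth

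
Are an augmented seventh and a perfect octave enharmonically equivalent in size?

Yes

An augmented seventh spans 12 semitones, and a perfect octave also spans 12 semitones — they're enharmonic.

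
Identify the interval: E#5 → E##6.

A8

E to E is the same letter name, plus an octave, so the interval is some kind of octave.
E#5 to E##6 spans 13 semitones — one semitone wider than the perfect octave (12) — giving an augmented octave.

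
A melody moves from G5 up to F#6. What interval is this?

major seventh

G to F spans seven letter names (G-A-B-C-D-E-F) — that makes it a seventh of some quality.
Counting semitones, G5→F#6 is 11, which is the major seventh.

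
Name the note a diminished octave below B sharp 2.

The letter stays B (same as the start), shifted an octave down.
A diminished octave spans 11 semitones, so from B#2 the target pitch is B##1.

B double-sharp 1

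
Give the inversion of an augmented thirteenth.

First reduce the compound augmented thirteenth to its simple form, an augmented sixth.
Interval numbers invert to sum to nine: 6 + 3 = 9, so a sixth inverts to a third.
Quality inverts too: augmented becomes diminished. That makes the inversion a diminished third.

d3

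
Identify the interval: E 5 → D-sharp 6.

major 7th

E to D spans seven letter names (E-F-G-A-B-C-D) — that makes it a seventh of some quality.
E5 to D#6 is 11 semitones, matching the major seventh exactly, so the quality is major.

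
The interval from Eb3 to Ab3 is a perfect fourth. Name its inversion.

perfect 5th

Interval numbers invert to sum to nine: 4 + 5 = 9, so a fourth inverts to a fifth.
The quality also flips — perfect stays perfect — giving a perfect fifth.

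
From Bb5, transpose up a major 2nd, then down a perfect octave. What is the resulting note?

A major second up from Bb5 is C6.
A perfect octave down from C6 is C5.

C5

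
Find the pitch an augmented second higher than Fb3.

Counting two letter names up from F lands on G.
An augmented second is 3 semitones; 3 semitones up from Fb3 gives G3.

G3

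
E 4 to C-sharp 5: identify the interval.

E to C spans six letter names (E-F-G-A-B-C): a sixth.
The major sixth spans 9 semitones, and E4 to C#5 is exactly 9 semitones — so this is a major sixth.

major sixth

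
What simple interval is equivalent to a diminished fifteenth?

Each octave removed subtracts seven from the number: 15 − 7 = 8.
So a diminished fifteenth is an octave plus a diminished octave. The quality is unchanged.

diminished octave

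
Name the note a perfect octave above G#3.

G#4

An octave keeps the letter name G, an octave up from G.
A perfect octave spans 12 semitones, so from G#3 the target pitch is G#4.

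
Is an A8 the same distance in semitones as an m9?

Yes

An augmented octave spans 13 semitones, and a minor ninth also spans 13 semitones — they're enharmonic.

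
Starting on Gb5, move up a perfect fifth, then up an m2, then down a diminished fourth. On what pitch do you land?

Up a perfect fifth from Gb5: Db6 (7 semitones up).
A minor second up from Db6 is Ebb6.
A diminished fourth down from Ebb6 is Bb5.

Bb5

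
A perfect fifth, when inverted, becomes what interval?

The rule of nine gives the new number: 9 − 5 = 4, so a fifth becomes a fourth.
And perfect stays perfect under inversion, so we get a perfect fourth.

perfect 4th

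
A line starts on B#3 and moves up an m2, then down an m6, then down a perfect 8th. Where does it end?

Up a minor second from B#3: C#4 (1 semitone up).
C#4 down a minor sixth → E#3 (8 semitones).
E#3 down a perfect octave → E#2 (12 semitones).

E#2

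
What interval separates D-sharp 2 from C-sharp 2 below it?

Descending from D#2 to C#2 is the same interval as ascending C#2 to D#2.
C to D spans two letter names (C-D), so the interval is some kind of second.
The major second spans 2 semitones, and C#2 to D#2 is exactly 2 semitones — so this is a major second.

M2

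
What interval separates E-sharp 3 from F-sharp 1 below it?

major 14th

Descending from E#3 to F#1 is the same interval as ascending F#1 to E#3.
F to E spans seven letter names (F-G-A-B-C-D-E), plus an octave: a fourteenth.
The major fourteenth spans 23 semitones, and F#1 to E#3 is exactly 23 semitones — so this is a major fourteenth.
(Equivalently, a compound major seventh: a major seventh plus an octave.)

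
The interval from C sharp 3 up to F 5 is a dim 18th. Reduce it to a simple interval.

Subtracting seven from the interval number removes an octave: 18 − 14 = 4.
So a diminished eighteenth is 2 octaves plus a diminished fourth. The quality is unchanged.

diminished 4th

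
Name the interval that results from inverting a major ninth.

m7

First reduce the compound major ninth to its simple form, a major second.
The rule of nine gives the new number: 9 − 2 = 7, so a second becomes a seventh.
And major becomes minor under inversion, so we get a minor seventh.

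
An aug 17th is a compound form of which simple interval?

Subtracting seven from the interval number removes an octave: 17 − 14 = 3.
So an augmented seventeenth is 2 octaves plus an augmented third. The quality is unchanged.

augmented third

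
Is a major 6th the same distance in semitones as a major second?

No

A major sixth is 9 semitones but a major second is 2 semitones — different sizes.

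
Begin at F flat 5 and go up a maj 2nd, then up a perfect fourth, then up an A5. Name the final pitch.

G 6

A major second up from Fb5 is Gb5.
Up a perfect fourth from Gb5: Cb6 (5 semitones up).
An augmented fifth up from Cb6 is G6.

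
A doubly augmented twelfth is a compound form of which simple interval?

doubly augmented 5th

Each octave removed subtracts seven from the number: 12 − 7 = 5.
So a doubly augmented twelfth is an octave plus a doubly augmented fifth. The quality is unchanged.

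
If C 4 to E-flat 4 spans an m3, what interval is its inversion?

major sixth

The rule of nine gives the new number: 9 − 3 = 6, so a third becomes a sixth.
And minor becomes major under inversion, so we get a major sixth.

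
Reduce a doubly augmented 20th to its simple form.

AA6

Subtracting seven from the interval number removes an octave: 20 − 14 = 6.
So a doubly augmented twentieth is 2 octaves plus a doubly augmented sixth. The quality is unchanged.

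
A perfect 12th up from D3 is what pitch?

The twelfth's letter: D up five letter names plus an octave → A.
A perfect twelfth is 19 semitones; 19 semitones up from D3 gives A4.

A4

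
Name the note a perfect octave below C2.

The letter stays C (same as the start), shifted an octave down.
Moving 12 semitones down from C2 (the size of a perfect octave) reaches C1.

C1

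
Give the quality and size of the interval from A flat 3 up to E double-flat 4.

diminished fifth

A to E spans five letter names (A-B-C-D-E), so the interval is some kind of fifth.
Ab3 to Ebb4 spans 6 semitones — one semitone narrower than the perfect fifth (7) — giving a diminished fifth.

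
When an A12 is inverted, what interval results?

First reduce the compound augmented twelfth to its simple form, an augmented fifth.
Inverted interval numbers add to nine, so a fifth pairs with a fourth (5 + 4 = 9).
And augmented becomes diminished under inversion, so we get a diminished fourth.

diminished fourth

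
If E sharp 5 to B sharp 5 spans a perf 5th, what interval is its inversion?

perfect fourth

The rule of nine gives the new number: 9 − 5 = 4, so a fifth becomes a fourth.
Quality inverts too: perfect stays perfect. That makes the inversion a perfect fourth.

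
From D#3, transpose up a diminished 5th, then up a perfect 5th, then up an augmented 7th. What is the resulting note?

D##5

Up a diminished fifth from D#3: A3 (6 semitones up).
Up a perfect fifth from A3: E4 (7 semitones up).
Up an augmented seventh from E4: D##5 (12 semitones up).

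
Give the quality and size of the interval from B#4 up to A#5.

B to A spans seven letter names (B-C-D-E-F-G-A) — that makes it a seventh of some quality.
B#4 to A#5 is 10 semitones, a half step short of the major seventh (11), so this is minor.

minor seventh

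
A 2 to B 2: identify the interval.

A to B spans two letter names (A-B) — that makes it a second of some quality.
The major second spans 2 semitones, and A2 to B2 is exactly 2 semitones — so this is a major second.

M2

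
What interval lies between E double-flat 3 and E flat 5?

A15

E to E is the same letter name, plus 2 octaves, so the interval is some kind of fifteenth.
The perfect fifteenth is 24 semitones; here we have 25, one semitone wider: augmented.
(Equivalently, a compound augmented octave: an augmented octave plus an octave.)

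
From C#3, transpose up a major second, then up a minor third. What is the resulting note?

F#3

Up a major second from C#3: D#3 (2 semitones up).
A minor third up from D#3 is F#3.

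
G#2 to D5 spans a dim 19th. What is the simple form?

Take out 2 octaves (14 from the number): 19 − 14 = 5.
That makes a diminished nineteenth a compound diminished fifth — 2 octaves plus a diminished fifth.

diminished fifth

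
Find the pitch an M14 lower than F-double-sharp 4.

G-sharp 2

Counting seven letter names plus an octave down from F lands on G.
A major fourteenth is 23 semitones; 23 semitones down from F##4 gives G#2.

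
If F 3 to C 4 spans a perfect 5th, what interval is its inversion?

Interval numbers invert to sum to nine: 5 + 4 = 9, so a fifth inverts to a fourth.
Quality inverts too: perfect stays perfect. That makes the inversion a perfect fourth.

perfect 4th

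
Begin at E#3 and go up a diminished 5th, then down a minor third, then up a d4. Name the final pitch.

C4

E#3 up a diminished fifth → B3 (6 semitones).
Down a minor third from B3: G#3 (3 semitones down).
Up a diminished fourth from G#3: C4 (4 semitones up).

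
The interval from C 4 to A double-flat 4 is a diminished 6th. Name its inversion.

augmented third

Interval numbers invert to sum to nine: 6 + 3 = 9, so a sixth inverts to a third.
And diminished becomes augmented under inversion, so we get an augmented third.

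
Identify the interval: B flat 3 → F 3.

P4

Descending from Bb3 to F3 is the same interval as ascending F3 to Bb3.
F to B spans four letter names (F-G-A-B): a fourth.
The perfect fourth spans 5 semitones, and F3 to Bb3 is exactly 5 semitones — so this is a perfect fourth.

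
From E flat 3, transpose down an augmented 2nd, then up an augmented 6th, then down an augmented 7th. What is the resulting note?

An augmented second down from Eb3 is Dbb3.
An augmented sixth up from Dbb3 is Bb3.
Bb3 down an augmented seventh → Cbb3 (12 semitones).

C double-flat 3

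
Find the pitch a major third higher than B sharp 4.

D double-sharp 5

Three letter names up from B: D.
A major third spans 4 semitones, so from B#4 the target pitch is D##5.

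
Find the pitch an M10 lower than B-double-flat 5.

G-double-flat 4

The tenth's letter: B down three letter names plus an octave → G.
A major tenth spans 16 semitones, so from Bbb5 the target pitch is Gbb4.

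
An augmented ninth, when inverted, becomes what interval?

diminished 7th

First reduce the compound augmented ninth to its simple form, an augmented second.
Inverted interval numbers add to nine, so a second pairs with a seventh (2 + 7 = 9).
And augmented becomes diminished under inversion, so we get a diminished seventh.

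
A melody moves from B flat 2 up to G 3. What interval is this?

B to G spans six letter names (B-C-D-E-F-G) — that makes it a sixth of some quality.
Bb2 to G3 is 9 semitones, matching the major sixth exactly, so the quality is major.

major sixth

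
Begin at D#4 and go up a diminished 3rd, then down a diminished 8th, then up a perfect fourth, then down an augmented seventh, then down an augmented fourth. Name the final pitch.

Up a diminished third from D#4: F4 (2 semitones up).
Down a diminished octave from F4: F#3 (11 semitones down).
Up a perfect fourth from F#3: B3 (5 semitones up).
An augmented seventh down from B3 is Cb3.
Down an augmented fourth from Cb3: Gbb2 (6 semitones down).

Gbb2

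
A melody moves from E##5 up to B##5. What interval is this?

perfect fifth

E to B spans five letter names (E-F-G-A-B): a fifth.
The perfect fifth spans 7 semitones, and E##5 to B##5 is exactly 7 semitones — so this is a perfect fifth.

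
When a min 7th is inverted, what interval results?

The rule of nine gives the new number: 9 − 7 = 2, so a seventh becomes a second.
And minor becomes major under inversion, so we get a major second.

major 2nd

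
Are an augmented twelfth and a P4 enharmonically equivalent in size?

No

An augmented twelfth is 20 semitones but a perfect fourth is 5 semitones — different sizes.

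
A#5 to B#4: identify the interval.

minor seventh

Descending from A#5 to B#4 is the same interval as ascending B#4 to A#5.
B to A spans seven letter names (B-C-D-E-F-G-A): a seventh.
A major seventh would be 11 semitones, but B#4 to A#5 is 10 — one semitone narrower, making it a minor seventh.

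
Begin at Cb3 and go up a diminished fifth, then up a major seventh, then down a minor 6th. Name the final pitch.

Ab3

Cb3 up a diminished fifth → Gbb3 (6 semitones).
Up a major seventh from Gbb3: Fb4 (11 semitones up).
A minor sixth down from Fb4 is Ab3.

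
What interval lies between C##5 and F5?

C to F spans four letter names (C-D-E-F) — that makes it a fourth of some quality.
A perfect fourth would be 5 semitones; C##5 to F5 is 3, two semitones narrower, so the interval is doubly diminished.

doubly diminished fourth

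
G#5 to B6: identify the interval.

m10

G to B spans three letter names (G-A-B), plus an octave, so the interval is some kind of tenth.
A major tenth would be 16 semitones, but G#5 to B6 is 15 — one semitone narrower, making it a minor tenth.
(Equivalently, a compound minor third: a minor third plus an octave.)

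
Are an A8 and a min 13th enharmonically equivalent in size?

13 semitones (augmented octave) vs 20 semitones (minor thirteenth): not equal.

No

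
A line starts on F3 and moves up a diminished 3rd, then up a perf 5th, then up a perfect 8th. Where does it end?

Up a diminished third from F3: Abb3 (2 semitones up).
Abb3 up a perfect fifth → Ebb4 (7 semitones).
Ebb4 up a perfect octave → Ebb5 (12 semitones).

Ebb5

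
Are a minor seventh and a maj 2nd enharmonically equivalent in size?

10 semitones (minor seventh) vs 2 semitones (major second): not equal.

No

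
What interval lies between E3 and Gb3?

E to G spans three letter names (E-F-G): a third.
E3 to Gb3 spans 2 semitones — two semitones narrower than the major third (4) — giving a diminished third.

diminished 3rd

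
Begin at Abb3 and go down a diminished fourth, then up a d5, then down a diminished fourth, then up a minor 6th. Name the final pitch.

Down a diminished fourth from Abb3: Eb3 (4 semitones down).
A diminished fifth up from Eb3 is Bbb3.
Down a diminished fourth from Bbb3: F3 (4 semitones down).
Up a minor sixth from F3: Db4 (8 semitones up).

Db4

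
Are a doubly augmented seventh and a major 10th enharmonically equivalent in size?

A doubly augmented seventh spans 13 semitones; a major tenth spans 16 semitones. They differ by 3.

No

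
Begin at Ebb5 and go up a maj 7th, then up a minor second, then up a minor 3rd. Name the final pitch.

Gbb6

Up a major seventh from Ebb5: Db6 (11 semitones up).
Up a minor second from Db6: Ebb6 (1 semitone up).
Up a minor third from Ebb6: Gbb6 (3 semitones up).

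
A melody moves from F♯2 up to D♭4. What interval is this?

F to D spans six letter names (F-G-A-B-C-D), plus an octave — that makes it a thirteenth of some quality.
A major thirteenth would be 21 semitones; F#2 to Db4 is 19, two semitones narrower, so the interval is diminished.
(Equivalently, a compound diminished sixth: a diminished sixth plus an octave.)

diminished 13th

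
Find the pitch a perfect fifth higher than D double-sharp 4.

Counting five letter names up from D lands on A.
Moving 7 semitones up from D##4 (the size of a perfect fifth) reaches A##4.

A double-sharp 4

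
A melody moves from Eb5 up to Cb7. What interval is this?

minor 13th

E to C spans six letter names (E-F-G-A-B-C), plus an octave: a thirteenth.
At 20 semitones, Eb5→Cb7 falls one short of a major thirteenth: minor.
(Equivalently, a compound minor sixth: a minor sixth plus an octave.)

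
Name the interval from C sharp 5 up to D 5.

m2

C to D spans two letter names (C-D): a second.
C#5 to D5 is 1 semitone, a half step short of the major second (2), so this is minor.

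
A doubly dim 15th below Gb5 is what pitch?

A fifteenth keeps the letter name G, two octaves down from G.
A doubly diminished fifteenth is 22 semitones; 22 semitones down from Gb5 gives G#3.

G#3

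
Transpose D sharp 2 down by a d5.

G double-sharp 1

Five letter names down from D: G.
A diminished fifth spans 6 semitones, so from D#2 the target pitch is G##1.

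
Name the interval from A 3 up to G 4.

A to G spans seven letter names (A-B-C-D-E-F-G): a seventh.
At 10 semitones, A3→G4 falls one short of a major seventh: minor.

minor seventh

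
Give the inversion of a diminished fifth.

augmented fourth

Interval numbers invert to sum to nine: 5 + 4 = 9, so a fifth inverts to a fourth.
And diminished becomes augmented under inversion, so we get an augmented fourth.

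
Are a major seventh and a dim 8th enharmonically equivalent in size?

Yes

A major seventh spans 11 semitones, and a diminished octave also spans 11 semitones — they're enharmonic.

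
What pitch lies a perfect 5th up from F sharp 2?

Counting five letter names up from F lands on C.
A perfect fifth is 7 semitones; 7 semitones up from F#2 gives C#3.

C sharp 3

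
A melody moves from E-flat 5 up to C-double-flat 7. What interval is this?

diminished 13th

E to C spans six letter names (E-F-G-A-B-C), plus an octave — that makes it a thirteenth of some quality.
Eb5 to Cbb7 spans 19 semitones — two semitones narrower than the major thirteenth (21) — giving a diminished thirteenth.
(Equivalently, a compound diminished sixth: a diminished sixth plus an octave.)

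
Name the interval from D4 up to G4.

D to G spans four letter names (D-E-F-G): a fourth.
The perfect fourth spans 5 semitones, and D4 to G4 is exactly 5 semitones — so this is a perfect fourth.

perfect 4th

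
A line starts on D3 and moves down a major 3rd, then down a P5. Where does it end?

D3 down a major third → Bb2 (4 semitones).
Bb2 down a perfect fifth → Eb2 (7 semitones).

Eb2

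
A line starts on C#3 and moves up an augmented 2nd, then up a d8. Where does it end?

An augmented second up from C#3 is D##3.
Up a diminished octave from D##3: D#4 (11 semitones up).

D#4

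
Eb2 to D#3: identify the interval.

augmented seventh

E to D spans seven letter names (E-F-G-A-B-C-D), so the interval is some kind of seventh.
A major seventh would be 11 semitones; Eb2 to D#3 is 12, one semitone wider, so the interval is augmented.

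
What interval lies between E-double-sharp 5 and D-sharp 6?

diminished 7th

E to D spans seven letter names (E-F-G-A-B-C-D): a seventh.
E##5 to D#6 spans 9 semitones — two semitones narrower than the major seventh (11) — giving a diminished seventh.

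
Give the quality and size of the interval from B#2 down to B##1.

d8

Descending from B#2 to B##1 is the same interval as ascending B##1 to B#2.
B to B is the same letter name, plus an octave, so the interval is some kind of octave.
B##1 to B#2 spans 11 semitones — one semitone narrower than the perfect octave (12) — giving a diminished octave.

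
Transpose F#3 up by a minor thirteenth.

D5

The thirteenth's letter: F up six letter names plus an octave → D.
A minor thirteenth spans 20 semitones, so from F#3 the target pitch is D5.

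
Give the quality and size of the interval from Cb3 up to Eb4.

C to E spans three letter names (C-D-E), plus an octave: a tenth.
The major tenth spans 16 semitones, and Cb3 to Eb4 is exactly 16 semitones — so this is a major tenth.
(Equivalently, a compound major third: a major third plus an octave.)

major 10th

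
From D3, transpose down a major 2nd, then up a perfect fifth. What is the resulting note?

G3

D3 down a major second → C3 (2 semitones).
C3 up a perfect fifth → G3 (7 semitones).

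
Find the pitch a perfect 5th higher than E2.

B2

The fifth takes the letter from E up to B.
Moving 7 semitones up from E2 (the size of a perfect fifth) reaches B2.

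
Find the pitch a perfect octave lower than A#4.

A#3

The letter stays A (same as the start), shifted an octave down.
Moving 12 semitones down from A#4 (the size of a perfect octave) reaches A#3.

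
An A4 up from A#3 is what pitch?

D##4

Four letter names up from A: D.
Moving 6 semitones up from A#3 (the size of an augmented fourth) reaches D##4.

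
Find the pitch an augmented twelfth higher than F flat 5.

C 7

Five letters up from F (plus an octave) reaches C.
Moving 20 semitones up from Fb5 (the size of an augmented twelfth) reaches C7.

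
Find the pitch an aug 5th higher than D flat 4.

Five letter names up from D: A.
Moving 8 semitones up from Db4 (the size of an augmented fifth) reaches A4.

A 4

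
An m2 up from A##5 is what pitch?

B#5

Two letter names up from A: B.
A minor second spans 1 semitone, so from A##5 the target pitch is B#5.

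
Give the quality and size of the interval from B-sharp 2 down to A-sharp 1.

major ninth

Descending from B#2 to A#1 is the same interval as ascending A#1 to B#2.
A to B spans two letter names (A-B), plus an octave — that makes it a ninth of some quality.
Counting semitones, A#1→B#2 is 14, which is the major ninth.
(Equivalently, a compound major second: a major second plus an octave.)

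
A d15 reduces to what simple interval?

Each octave removed subtracts seven from the number: 15 − 7 = 8.
Quality carries through unchanged, so the simple form is a diminished octave.

diminished 8th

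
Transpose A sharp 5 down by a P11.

E sharp 4

The eleventh's letter: A down four letter names plus an octave → E.
Moving 17 semitones down from A#5 (the size of a perfect eleventh) reaches E#4.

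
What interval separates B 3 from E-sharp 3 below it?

d5

Descending from B3 to E#3 is the same interval as ascending E#3 to B3.
E to B spans five letter names (E-F-G-A-B) — that makes it a fifth of some quality.
E#3 to B3 spans 6 semitones — one semitone narrower than the perfect fifth (7) — giving a diminished fifth.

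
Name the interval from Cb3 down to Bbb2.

M2

Descending from Cb3 to Bbb2 is the same interval as ascending Bbb2 to Cb3.
B to C spans two letter names (B-C): a second.
Counting semitones, Bbb2→Cb3 is 2, which is the major second.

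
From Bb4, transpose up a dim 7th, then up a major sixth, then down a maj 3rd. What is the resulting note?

Dbb6

Bb4 up a diminished seventh → Abb5 (9 semitones).
Up a major sixth from Abb5: Fb6 (9 semitones up).
A major third down from Fb6 is Dbb6.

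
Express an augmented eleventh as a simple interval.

Take out an octave (7 from the number): 11 − 7 = 4.
Quality carries through unchanged, so the simple form is an augmented fourth.

A4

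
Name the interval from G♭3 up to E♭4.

major sixth

G to E spans six letter names (G-A-B-C-D-E): a sixth.
Gb3 to Eb4 is 9 semitones, matching the major sixth exactly, so the quality is major.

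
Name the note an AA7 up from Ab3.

G##4

The seventh takes the letter from A up to G.
A doubly augmented seventh is 13 semitones; 13 semitones up from Ab3 gives G##4.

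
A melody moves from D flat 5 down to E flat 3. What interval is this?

Descending from Db5 to Eb3 is the same interval as ascending Eb3 to Db5.
E to D spans seven letter names (E-F-G-A-B-C-D), plus an octave — that makes it a fourteenth of some quality.
A major fourteenth would be 23 semitones, but Eb3 to Db5 is 22 — one semitone narrower, making it a minor fourteenth.
(Equivalently, a compound minor seventh: a minor seventh plus an octave.)

minor fourteenth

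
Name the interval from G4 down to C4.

Descending from G4 to C4 is the same interval as ascending C4 to G4.
C to G spans five letter names (C-D-E-F-G), so the interval is some kind of fifth.
Counting semitones, C4→G4 is 7, which is the perfect fifth.

perfect fifth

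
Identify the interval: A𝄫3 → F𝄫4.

A to F spans six letter names (A-B-C-D-E-F) — that makes it a sixth of some quality.
At 8 semitones, Abb3→Fbb4 falls one short of a major sixth: minor.

minor sixth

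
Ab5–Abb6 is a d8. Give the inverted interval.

Inverted interval numbers add to nine, so an octave pairs with a unison (8 + 1 = 9).
And diminished becomes augmented under inversion, so we get an augmented unison.

augmented unison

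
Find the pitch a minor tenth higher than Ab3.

Counting three letter names plus an octave up from A lands on C.
A minor tenth spans 15 semitones, so from Ab3 the target pitch is Cb5.

Cb5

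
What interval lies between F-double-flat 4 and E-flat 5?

augmented seventh

F to E spans seven letter names (F-G-A-B-C-D-E), so the interval is some kind of seventh.
The major seventh is 11 semitones; here we have 12, one semitone wider: augmented.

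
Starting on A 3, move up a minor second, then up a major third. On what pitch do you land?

D 4

A3 up a minor second → Bb3 (1 semitone).
Bb3 up a major third → D4 (4 semitones).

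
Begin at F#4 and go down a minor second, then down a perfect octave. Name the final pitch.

A minor second down from F#4 is E#4.
E#4 down a perfect octave → E#3 (12 semitones).

E#3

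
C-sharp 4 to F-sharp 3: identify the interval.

Descending from C#4 to F#3 is the same interval as ascending F#3 to C#4.
F to C spans five letter names (F-G-A-B-C): a fifth.
F#3 to C#4 is 7 semitones, matching the perfect fifth exactly, so the quality is perfect.

perfect 5th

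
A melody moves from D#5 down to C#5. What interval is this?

M2

Descending from D#5 to C#5 is the same interval as ascending C#5 to D#5.
C to D spans two letter names (C-D): a second.
C#5 to D#5 is 2 semitones, matching the major second exactly, so the quality is major.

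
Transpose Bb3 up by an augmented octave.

B4

An octave keeps the letter name B, an octave up from B.
An augmented octave is 13 semitones; 13 semitones up from Bb3 gives B4.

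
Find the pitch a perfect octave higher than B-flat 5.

The letter stays B (same as the start), shifted an octave up.
A perfect octave is 12 semitones; 12 semitones up from Bb5 gives Bb6.

B-flat 6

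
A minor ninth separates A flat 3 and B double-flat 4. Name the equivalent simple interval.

Take out an octave (7 from the number): 9 − 7 = 2.
That makes a minor ninth a compound minor second — an octave plus a minor second.

m2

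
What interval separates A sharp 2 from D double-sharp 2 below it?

diminished fifth

Descending from A#2 to D##2 is the same interval as ascending D##2 to A#2.
D to A spans five letter names (D-E-F-G-A): a fifth.
A perfect fifth would be 7 semitones; D##2 to A#2 is 6, one semitone narrower, so the interval is diminished.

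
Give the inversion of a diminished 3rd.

augmented sixth

Inverted interval numbers add to nine, so a third pairs with a sixth (3 + 6 = 9).
Quality inverts too: diminished becomes augmented. That makes the inversion an augmented sixth.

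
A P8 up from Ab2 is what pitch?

The letter stays A (same as the start), shifted an octave up.
Moving 12 semitones up from Ab2 (the size of a perfect octave) reaches Ab3.

Ab3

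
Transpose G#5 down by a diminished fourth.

D##5

Counting four letter names down from G lands on D.
A diminished fourth spans 4 semitones, so from G#5 the target pitch is D##5.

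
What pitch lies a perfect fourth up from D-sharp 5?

G-sharp 5

Four letter names up from D: G.
A perfect fourth is 5 semitones; 5 semitones up from D#5 gives G#5.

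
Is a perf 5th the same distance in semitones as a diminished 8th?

No

A perfect fifth spans 7 semitones; a diminished octave spans 11 semitones. They differ by 4.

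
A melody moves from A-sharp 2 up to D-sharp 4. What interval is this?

A to D spans four letter names (A-B-C-D), plus an octave, so the interval is some kind of eleventh.
The perfect eleventh spans 17 semitones, and A#2 to D#4 is exactly 17 semitones — so this is a perfect eleventh.
(Equivalently, a compound perfect fourth: a perfect fourth plus an octave.)

P11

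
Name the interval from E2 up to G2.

minor third

E to G spans three letter names (E-F-G) — that makes it a third of some quality.
A major third would be 4 semitones, but E2 to G2 is 3 — one semitone narrower, making it a minor third.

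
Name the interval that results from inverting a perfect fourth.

Interval numbers invert to sum to nine: 4 + 5 = 9, so a fourth inverts to a fifth.
The quality also flips — perfect stays perfect — giving a perfect fifth.

perfect fifth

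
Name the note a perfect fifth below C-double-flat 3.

Counting five letter names down from C lands on F.
Moving 7 semitones down from Cbb3 (the size of a perfect fifth) reaches Fbb2.

F-double-flat 2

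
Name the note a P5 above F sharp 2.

Counting five letter names up from F lands on C.
A perfect fifth spans 7 semitones, so from F#2 the target pitch is C#3.

C sharp 3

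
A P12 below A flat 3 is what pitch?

Counting five letter names plus an octave down from A lands on D.
A perfect twelfth is 19 semitones; 19 semitones down from Ab3 gives Db2.

D flat 2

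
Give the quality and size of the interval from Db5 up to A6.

augmented 12th

D to A spans five letter names (D-E-F-G-A), plus an octave, so the interval is some kind of twelfth.
A perfect twelfth would be 19 semitones; Db5 to A6 is 20, one semitone wider, so the interval is augmented.
(Equivalently, a compound augmented fifth: an augmented fifth plus an octave.)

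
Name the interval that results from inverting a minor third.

M6

Inverted interval numbers add to nine, so a third pairs with a sixth (3 + 6 = 9).
The quality also flips — minor becomes major — giving a major sixth.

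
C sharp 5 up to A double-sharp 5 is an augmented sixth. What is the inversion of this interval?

Inverted interval numbers add to nine, so a sixth pairs with a third (6 + 3 = 9).
And augmented becomes diminished under inversion, so we get a diminished third.

d3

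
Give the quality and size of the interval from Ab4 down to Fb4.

major third

Descending from Ab4 to Fb4 is the same interval as ascending Fb4 to Ab4.
F to A spans three letter names (F-G-A) — that makes it a third of some quality.
Counting semitones, Fb4→Ab4 is 4, which is the major third.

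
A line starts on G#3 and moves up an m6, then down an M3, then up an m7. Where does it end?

A minor sixth up from G#3 is E4.
Down a major third from E4: C4 (4 semitones down).
A minor seventh up from C4 is Bb4.

Bb4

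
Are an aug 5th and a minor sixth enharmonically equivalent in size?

Yes

Both span 8 semitones: an augmented fifth and a minor sixth are the same chromatic distance.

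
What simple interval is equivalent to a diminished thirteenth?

Each octave removed subtracts seven from the number: 13 − 7 = 6.
That makes a diminished thirteenth a compound diminished sixth — an octave plus a diminished sixth.

d6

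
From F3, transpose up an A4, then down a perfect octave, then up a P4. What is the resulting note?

An augmented fourth up from F3 is B3.
B3 down a perfect octave → B2 (12 semitones).
A perfect fourth up from B2 is E3.

E3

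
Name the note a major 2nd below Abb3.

Counting two letter names down from A lands on G.
A major second is 2 semitones; 2 semitones down from Abb3 gives Gbb3.

Gbb3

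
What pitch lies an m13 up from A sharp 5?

The thirteenth's letter: A up six letter names plus an octave → F.
A minor thirteenth is 20 semitones; 20 semitones up from A#5 gives F#7.

F sharp 7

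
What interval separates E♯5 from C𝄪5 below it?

minor third

Descending from E#5 to C##5 is the same interval as ascending C##5 to E#5.
C to E spans three letter names (C-D-E) — that makes it a third of some quality.
C##5 to E#5 is 3 semitones, a half step short of the major third (4), so this is minor.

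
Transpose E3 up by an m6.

C4

The sixth takes the letter from E up to C.
A minor sixth spans 8 semitones, so from E3 the target pitch is C4.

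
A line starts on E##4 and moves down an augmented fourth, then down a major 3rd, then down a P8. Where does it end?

G#2

E##4 down an augmented fourth → B#3 (6 semitones).
B#3 down a major third → G#3 (4 semitones).
A perfect octave down from G#3 is G#2.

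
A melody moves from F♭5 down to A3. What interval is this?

diminished thirteenth

Descending from Fb5 to A3 is the same interval as ascending A3 to Fb5.
A to F spans six letter names (A-B-C-D-E-F), plus an octave: a thirteenth.
The major thirteenth is 21 semitones; here we have 19, two semitones narrower: diminished.
(Equivalently, a compound diminished sixth: a diminished sixth plus an octave.)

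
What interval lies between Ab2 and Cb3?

minor third

A to C spans three letter names (A-B-C) — that makes it a third of some quality.
At 3 semitones, Ab2→Cb3 falls one short of a major third: minor.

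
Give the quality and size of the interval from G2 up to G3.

P8

G to G is the same letter name, plus an octave — that makes it an octave of some quality.
Counting semitones, G2→G3 is 12, which is the perfect octave.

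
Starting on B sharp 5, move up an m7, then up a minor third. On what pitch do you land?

B#5 up a minor seventh → A#6 (10 semitones).
A minor third up from A#6 is C#7.

C sharp 7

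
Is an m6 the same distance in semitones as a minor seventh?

A minor sixth spans 8 semitones; a minor seventh spans 10 semitones. They differ by 2.

No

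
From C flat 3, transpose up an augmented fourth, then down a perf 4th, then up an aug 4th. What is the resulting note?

F sharp 3

An augmented fourth up from Cb3 is F3.
F3 down a perfect fourth → C3 (5 semitones).
C3 up an augmented fourth → F#3 (6 semitones).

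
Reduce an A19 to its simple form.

Each octave removed subtracts seven from the number: 19 − 14 = 5.
Quality carries through unchanged, so the simple form is an augmented fifth.

augmented 5th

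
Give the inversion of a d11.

First reduce the compound diminished eleventh to its simple form, a diminished fourth.
The rule of nine gives the new number: 9 − 4 = 5, so a fourth becomes a fifth.
The quality also flips — diminished becomes augmented — giving an augmented fifth.

augmented 5th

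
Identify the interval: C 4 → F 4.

C to F spans four letter names (C-D-E-F) — that makes it a fourth of some quality.
The perfect fourth spans 5 semitones, and C4 to F4 is exactly 5 semitones — so this is a perfect fourth.

P4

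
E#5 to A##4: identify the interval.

diminished fifth

Descending from E#5 to A##4 is the same interval as ascending A##4 to E#5.
A to E spans five letter names (A-B-C-D-E) — that makes it a fifth of some quality.
A perfect fifth would be 7 semitones; A##4 to E#5 is 6, one semitone narrower, so the interval is diminished.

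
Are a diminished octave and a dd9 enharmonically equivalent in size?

A diminished octave = 11 semitones = a doubly diminished ninth; enharmonically equal.

Yes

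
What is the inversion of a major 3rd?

m6

Interval numbers invert to sum to nine: 3 + 6 = 9, so a third inverts to a sixth.
The quality also flips — major becomes minor — giving a minor sixth.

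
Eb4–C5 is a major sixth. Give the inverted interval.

minor third

Interval numbers invert to sum to nine: 6 + 3 = 9, so a sixth inverts to a third.
Quality inverts too: major becomes minor. That makes the inversion a minor third.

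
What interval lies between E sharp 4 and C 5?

E to C spans six letter names (E-F-G-A-B-C) — that makes it a sixth of some quality.
A major sixth would be 9 semitones; E#4 to C5 is 7, two semitones narrower, so the interval is diminished.

diminished sixth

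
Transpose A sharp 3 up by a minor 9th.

Two letters up from A (plus an octave) reaches B.
A minor ninth spans 13 semitones, so from A#3 the target pitch is B4.

B 4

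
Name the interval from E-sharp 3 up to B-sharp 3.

E to B spans five letter names (E-F-G-A-B), so the interval is some kind of fifth.
E#3 to B#3 is 7 semitones, matching the perfect fifth exactly, so the quality is perfect.

P5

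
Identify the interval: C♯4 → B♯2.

m9

Descending from C#4 to B#2 is the same interval as ascending B#2 to C#4.
B to C spans two letter names (B-C), plus an octave: a ninth.
At 13 semitones, B#2→C#4 falls one short of a major ninth: minor.
(Equivalently, a compound minor second: a minor second plus an octave.)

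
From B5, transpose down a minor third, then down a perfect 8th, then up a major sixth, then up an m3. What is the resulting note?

G#5

Down a minor third from B5: G#5 (3 semitones down).
G#5 down a perfect octave → G#4 (12 semitones).
Up a major sixth from G#4: E#5 (9 semitones up).
A minor third up from E#5 is G#5.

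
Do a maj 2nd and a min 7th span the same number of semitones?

No

A major second spans 2 semitones; a minor seventh spans 10 semitones. They differ by 8.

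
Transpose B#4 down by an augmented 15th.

The letter stays B (same as the start), shifted two octaves down.
Moving 25 semitones down from B#4 (the size of an augmented fifteenth) reaches B2.

B2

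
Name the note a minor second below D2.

C#2

Two letter names down from D: C.
Moving 1 semitone down from D2 (the size of a minor second) reaches C#2.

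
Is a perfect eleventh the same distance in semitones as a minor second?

No

17 semitones (perfect eleventh) vs 1 semitone (minor second): not equal.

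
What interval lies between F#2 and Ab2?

diminished third

F to A spans three letter names (F-G-A), so the interval is some kind of third.
A major third would be 4 semitones; F#2 to Ab2 is 2, two semitones narrower, so the interval is diminished.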